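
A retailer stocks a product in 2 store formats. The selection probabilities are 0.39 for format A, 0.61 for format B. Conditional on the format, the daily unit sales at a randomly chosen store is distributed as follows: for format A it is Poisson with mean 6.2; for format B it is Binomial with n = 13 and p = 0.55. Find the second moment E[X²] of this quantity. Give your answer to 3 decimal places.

50.557

For each component E[X²] = Var + (mean)², giving A: 44.64; B: 54.34.
Overall E[X²] = 0.39·44.64 + 0.61·54.34 = 50.557.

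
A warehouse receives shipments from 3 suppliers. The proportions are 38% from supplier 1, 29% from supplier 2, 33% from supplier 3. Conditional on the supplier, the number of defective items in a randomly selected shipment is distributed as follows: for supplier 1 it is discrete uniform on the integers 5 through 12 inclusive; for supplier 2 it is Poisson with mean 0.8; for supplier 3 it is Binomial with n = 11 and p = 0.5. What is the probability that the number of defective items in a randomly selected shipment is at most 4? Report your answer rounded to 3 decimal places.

Conditional on each supplier, P(X ≤ 4): 1: 0; 2: 0.998589; 3: 0.274414.
By total probability, P(X ≤ 4) = 0.38·0 + 0.29·0.998589 + 0.33·0.274414 = 0.380147.

0.380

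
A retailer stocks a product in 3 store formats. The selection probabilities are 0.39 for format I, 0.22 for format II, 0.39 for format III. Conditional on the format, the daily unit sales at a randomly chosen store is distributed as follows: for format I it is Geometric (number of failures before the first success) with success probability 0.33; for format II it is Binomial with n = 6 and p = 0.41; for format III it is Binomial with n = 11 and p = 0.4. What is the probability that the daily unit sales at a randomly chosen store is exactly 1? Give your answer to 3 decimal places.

0.135

Conditional on each format, P(X = 1): I: 0.2211; II: 0.175871; III: 0.0266051.
By total probability, P(X = 1) = 0.39·0.2211 + 0.22·0.175871 + 0.39·0.0266051 = 0.135297.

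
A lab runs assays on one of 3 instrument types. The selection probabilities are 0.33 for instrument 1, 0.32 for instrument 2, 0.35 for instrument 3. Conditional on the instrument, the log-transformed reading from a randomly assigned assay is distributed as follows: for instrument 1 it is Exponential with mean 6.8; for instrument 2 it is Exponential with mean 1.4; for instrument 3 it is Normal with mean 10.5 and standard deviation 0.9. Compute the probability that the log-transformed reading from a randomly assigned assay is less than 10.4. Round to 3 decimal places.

0.738

Conditional on each instrument, P(X < 10.4): 1: 0.783337; 2: 0.999406; 3: 0.455764.
By total probability, P(X < 10.4) = 0.33·0.783337 + 0.32·0.999406 + 0.35·0.455764 = 0.737829.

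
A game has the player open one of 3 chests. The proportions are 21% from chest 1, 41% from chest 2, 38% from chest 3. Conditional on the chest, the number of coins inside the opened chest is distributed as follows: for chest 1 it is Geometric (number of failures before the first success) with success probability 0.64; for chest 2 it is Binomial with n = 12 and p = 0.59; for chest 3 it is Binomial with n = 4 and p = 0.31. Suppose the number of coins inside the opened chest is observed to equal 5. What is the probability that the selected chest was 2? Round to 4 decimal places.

Likelihoods P(X=5 | ·): 1: 0.00386984; 2: 0.110274; 3: 0.
Posterior ∝ prior × likelihood. Numerator for 2: 0.41·0.110274 = 0.0452122.
Normalizing constant: 0.21·0.00386984 + 0.41·0.110274 + 0.38·0 = 0.0460249.
P(2 | observation) = 0.0452122 / 0.0460249 = 0.982343.

0.9823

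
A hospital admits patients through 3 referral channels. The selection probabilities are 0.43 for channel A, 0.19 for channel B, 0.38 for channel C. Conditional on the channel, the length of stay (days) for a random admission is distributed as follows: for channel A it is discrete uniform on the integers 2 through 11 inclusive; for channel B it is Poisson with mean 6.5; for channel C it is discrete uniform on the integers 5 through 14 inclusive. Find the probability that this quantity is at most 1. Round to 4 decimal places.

0.0021

Conditional on each channel, P(X ≤ 1): A: 0; B: 0.0112758; C: 0.
By total probability, P(X ≤ 1) = 0.43·0 + 0.19·0.0112758 + 0.38·0 = 0.0021424.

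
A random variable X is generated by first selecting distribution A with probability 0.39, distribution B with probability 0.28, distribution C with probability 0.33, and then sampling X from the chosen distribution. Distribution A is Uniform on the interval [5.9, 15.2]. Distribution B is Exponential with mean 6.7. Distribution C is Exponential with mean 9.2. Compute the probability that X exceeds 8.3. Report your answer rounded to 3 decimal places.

0.504

Conditional on each component, P(X > 8.3): A: 0.741935; B: 0.28973; C: 0.405687.
By total probability, P(X > 8.3) = 0.39·0.741935 + 0.28·0.28973 + 0.33·0.405687 = 0.504356.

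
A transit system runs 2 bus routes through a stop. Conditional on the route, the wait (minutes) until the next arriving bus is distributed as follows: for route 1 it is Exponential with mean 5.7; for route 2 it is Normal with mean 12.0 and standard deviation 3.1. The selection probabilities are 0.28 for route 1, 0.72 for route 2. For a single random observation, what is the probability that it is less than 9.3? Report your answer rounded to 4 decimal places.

Conditional on each route, P(X < 9.3): 1: 0.80438; 2: 0.191886.
By total probability, P(X < 9.3) = 0.28·0.80438 + 0.72·0.191886 = 0.363384.

0.3634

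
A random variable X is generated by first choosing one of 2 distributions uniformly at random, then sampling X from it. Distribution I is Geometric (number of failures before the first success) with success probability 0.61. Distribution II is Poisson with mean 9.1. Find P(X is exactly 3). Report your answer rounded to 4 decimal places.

Conditional on each component, P(X = 3): I: 0.0361846; II: 0.0140247.
By total probability, P(X = 3) = 0.5·0.0361846 + 0.5·0.0140247 = 0.0251046.

0.0251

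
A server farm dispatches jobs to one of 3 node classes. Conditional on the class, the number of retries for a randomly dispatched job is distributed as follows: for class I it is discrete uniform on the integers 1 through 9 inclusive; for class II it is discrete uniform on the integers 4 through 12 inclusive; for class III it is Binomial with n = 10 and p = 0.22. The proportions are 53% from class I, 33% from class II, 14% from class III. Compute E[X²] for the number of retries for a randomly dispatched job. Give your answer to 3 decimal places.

41.021

For each component E[X²] = Var + (mean)², giving I: 31.6667; II: 70.6667; III: 6.556.
Overall E[X²] = 0.53·31.6667 + 0.33·70.6667 + 0.14·6.556 = 41.0212.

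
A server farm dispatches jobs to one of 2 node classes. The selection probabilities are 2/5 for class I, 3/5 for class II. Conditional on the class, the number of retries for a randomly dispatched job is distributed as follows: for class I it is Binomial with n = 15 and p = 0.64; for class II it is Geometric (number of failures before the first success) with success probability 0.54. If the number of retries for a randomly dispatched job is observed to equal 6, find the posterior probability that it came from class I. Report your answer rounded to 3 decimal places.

0.820

Likelihoods P(X=6 | ·): I: 0.0349306; II: 0.00511612.
Posterior ∝ prior × likelihood. Numerator for I: 0.4·0.0349306 = 0.0139723.
Normalizing constant: 0.4·0.0349306 + 0.6·0.00511612 = 0.0170419.
P(I | observation) = 0.0139723 / 0.0170419 = 0.819875.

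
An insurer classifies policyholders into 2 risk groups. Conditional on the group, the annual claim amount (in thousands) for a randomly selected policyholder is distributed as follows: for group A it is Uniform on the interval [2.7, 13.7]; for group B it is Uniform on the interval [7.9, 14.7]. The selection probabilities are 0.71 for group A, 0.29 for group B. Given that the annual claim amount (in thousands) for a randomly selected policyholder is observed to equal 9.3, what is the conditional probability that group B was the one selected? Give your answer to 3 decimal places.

0.398

Likelihoods f(9.3 | ·): A: 0.0909091; B: 0.147059.
Posterior ∝ prior × likelihood. Numerator for B: 0.29·0.147059 = 0.0426471.
Normalizing constant: 0.71·0.0909091 + 0.29·0.147059 = 0.107193.
P(B | observation) = 0.0426471 / 0.107193 = 0.397855.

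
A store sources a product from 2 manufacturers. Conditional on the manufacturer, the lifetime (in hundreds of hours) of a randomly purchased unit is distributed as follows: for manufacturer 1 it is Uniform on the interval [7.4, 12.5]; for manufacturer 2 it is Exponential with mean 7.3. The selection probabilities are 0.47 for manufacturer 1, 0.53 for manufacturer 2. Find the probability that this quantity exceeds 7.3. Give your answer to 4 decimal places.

0.6650

Conditional on each manufacturer, P(X > 7.3): 1: 1; 2: 0.367879.
By total probability, P(X > 7.3) = 0.47·1 + 0.53·0.367879 = 0.664976.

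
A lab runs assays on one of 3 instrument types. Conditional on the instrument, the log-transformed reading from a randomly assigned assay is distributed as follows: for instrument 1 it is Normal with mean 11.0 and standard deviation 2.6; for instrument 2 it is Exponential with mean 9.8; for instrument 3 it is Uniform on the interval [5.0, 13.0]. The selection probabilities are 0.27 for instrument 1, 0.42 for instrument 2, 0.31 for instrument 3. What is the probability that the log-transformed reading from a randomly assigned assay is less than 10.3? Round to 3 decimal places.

0.585

Conditional on each instrument, P(X < 10.3): 1: 0.393876; 2: 0.650419; 3: 0.6625.
By total probability, P(X < 10.3) = 0.27·0.393876 + 0.42·0.650419 + 0.31·0.6625 = 0.584898.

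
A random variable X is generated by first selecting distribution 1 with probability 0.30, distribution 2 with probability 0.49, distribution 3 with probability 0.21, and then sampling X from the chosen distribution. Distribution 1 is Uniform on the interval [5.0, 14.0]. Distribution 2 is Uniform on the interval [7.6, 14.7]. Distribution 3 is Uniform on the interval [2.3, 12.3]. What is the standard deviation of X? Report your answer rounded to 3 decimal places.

2.840

Per component, 1: μ=9.5, E[X²]=97; 2: μ=11.15, E[X²]=128.523; 3: μ=7.3, E[X²]=61.6233.
E[X] = 0.3·9.5 + 0.49·11.15 + 0.21·7.3 = 9.8465.
E[X²] = 0.3·97 + 0.49·128.523 + 0.21·61.6233 = 105.017.
Var(X) = E[X²] − (E[X])² = 105.017 − 96.9536 = 8.06377.
SD(X) = √8.06377 = 2.83968.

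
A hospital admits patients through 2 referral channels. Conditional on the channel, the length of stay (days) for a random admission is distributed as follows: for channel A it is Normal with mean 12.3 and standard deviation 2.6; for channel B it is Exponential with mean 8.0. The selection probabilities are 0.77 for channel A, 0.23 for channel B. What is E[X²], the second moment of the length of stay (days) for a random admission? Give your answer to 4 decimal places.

For each component E[X²] = Var + (mean)², giving A: 158.05; B: 128.
Overall E[X²] = 0.77·158.05 + 0.23·128 = 151.139.

151.1385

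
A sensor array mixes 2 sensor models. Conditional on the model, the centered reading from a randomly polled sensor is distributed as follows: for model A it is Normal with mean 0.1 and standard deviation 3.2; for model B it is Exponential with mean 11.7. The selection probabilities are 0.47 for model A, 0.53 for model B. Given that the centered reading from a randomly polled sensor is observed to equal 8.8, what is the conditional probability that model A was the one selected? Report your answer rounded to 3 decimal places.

0.064

Likelihoods f(8.8 | ·): A: 0.00309524; B: 0.040287.
Posterior ∝ prior × likelihood. Numerator for A: 0.47·0.00309524 = 0.00145476.
Normalizing constant: 0.47·0.00309524 + 0.53·0.040287 = 0.0228069.
P(A | observation) = 0.00145476 / 0.0228069 = 0.0637861.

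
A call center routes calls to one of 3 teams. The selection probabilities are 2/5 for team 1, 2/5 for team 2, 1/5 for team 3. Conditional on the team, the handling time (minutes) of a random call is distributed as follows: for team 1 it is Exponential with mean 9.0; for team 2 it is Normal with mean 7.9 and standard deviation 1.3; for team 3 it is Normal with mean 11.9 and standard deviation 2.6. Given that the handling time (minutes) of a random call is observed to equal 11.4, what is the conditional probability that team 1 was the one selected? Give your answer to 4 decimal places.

0.2727

Likelihoods f(11.4 | ·): 1: 0.0313077; 2: 0.00818409; 3: 0.150628.
Posterior ∝ prior × likelihood. Numerator for 1: 0.4·0.0313077 = 0.0125231.
Normalizing constant: 0.4·0.0313077 + 0.4·0.00818409 + 0.2·0.150628 = 0.0459223.
P(1 | observation) = 0.0125231 / 0.0459223 = 0.272701.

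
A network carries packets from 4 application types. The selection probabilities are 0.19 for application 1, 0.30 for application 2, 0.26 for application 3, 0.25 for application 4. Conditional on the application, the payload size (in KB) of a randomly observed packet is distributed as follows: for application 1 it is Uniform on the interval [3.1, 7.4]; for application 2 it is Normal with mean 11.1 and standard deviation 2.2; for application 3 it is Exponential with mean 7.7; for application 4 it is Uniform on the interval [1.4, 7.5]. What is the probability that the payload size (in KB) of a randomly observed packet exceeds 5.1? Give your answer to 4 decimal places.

Conditional on each application, P(X > 5.1): 1: 0.534884; 2: 0.996807; 3: 0.515645; 4: 0.393443.
By total probability, P(X > 5.1) = 0.19·0.534884 + 0.3·0.996807 + 0.26·0.515645 + 0.25·0.393443 = 0.633098.

0.6331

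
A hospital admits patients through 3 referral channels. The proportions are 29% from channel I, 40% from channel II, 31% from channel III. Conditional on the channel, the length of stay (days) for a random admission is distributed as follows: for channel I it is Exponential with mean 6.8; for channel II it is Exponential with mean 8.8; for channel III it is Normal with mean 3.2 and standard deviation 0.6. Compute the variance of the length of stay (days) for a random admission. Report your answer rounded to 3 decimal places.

Per component, I: μ=6.8, E[X²]=92.48; II: μ=8.8, E[X²]=154.88; III: μ=3.2, E[X²]=10.6.
E[X] = 0.29·6.8 + 0.4·8.8 + 0.31·3.2 = 6.484.
E[X²] = 0.29·92.48 + 0.4·154.88 + 0.31·10.6 = 92.0572.
Var(X) = E[X²] − (E[X])² = 92.0572 − 42.0423 = 50.0149.

50.015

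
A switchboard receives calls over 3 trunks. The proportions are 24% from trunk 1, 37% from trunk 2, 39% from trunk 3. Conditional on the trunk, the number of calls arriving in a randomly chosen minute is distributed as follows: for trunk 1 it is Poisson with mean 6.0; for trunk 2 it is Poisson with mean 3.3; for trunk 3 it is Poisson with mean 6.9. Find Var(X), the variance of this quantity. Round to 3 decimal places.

Per component, 1: μ=6, E[X²]=42; 2: μ=3.3, E[X²]=14.19; 3: μ=6.9, E[X²]=54.51.
E[X] = 0.24·6 + 0.37·3.3 + 0.39·6.9 = 5.352.
E[X²] = 0.24·42 + 0.37·14.19 + 0.39·54.51 = 36.5892.
Var(X) = E[X²] − (E[X])² = 36.5892 − 28.6439 = 7.9453.

7.945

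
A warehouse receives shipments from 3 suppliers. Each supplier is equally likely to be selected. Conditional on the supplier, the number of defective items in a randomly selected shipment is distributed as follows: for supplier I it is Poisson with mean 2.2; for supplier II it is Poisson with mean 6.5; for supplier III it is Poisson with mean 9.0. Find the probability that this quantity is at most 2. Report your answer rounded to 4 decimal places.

Conditional on each supplier, P(X ≤ 2): I: 0.622714; II: 0.0430359; III: 0.0062322.
By total probability, P(X ≤ 2) = 0.333333·0.622714 + 0.333333·0.0430359 + 0.333333·0.0062322 = 0.223994.

0.2240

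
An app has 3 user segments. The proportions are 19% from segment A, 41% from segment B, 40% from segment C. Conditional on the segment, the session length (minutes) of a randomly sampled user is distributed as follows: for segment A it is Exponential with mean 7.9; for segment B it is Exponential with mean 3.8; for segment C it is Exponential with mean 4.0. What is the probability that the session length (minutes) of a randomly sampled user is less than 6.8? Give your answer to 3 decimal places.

Conditional on each segment, P(X < 6.8): A: 0.577159; B: 0.832952; C: 0.817316.
By total probability, P(X < 6.8) = 0.19·0.577159 + 0.41·0.832952 + 0.4·0.817316 = 0.778097.

0.778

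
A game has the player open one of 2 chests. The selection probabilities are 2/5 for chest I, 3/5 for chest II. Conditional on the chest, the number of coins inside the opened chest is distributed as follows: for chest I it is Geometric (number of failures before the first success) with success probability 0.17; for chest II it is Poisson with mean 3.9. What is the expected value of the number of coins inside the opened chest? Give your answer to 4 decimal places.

Component means — I: 4.88235; II: 3.9.
E[X] = 0.4·4.88235 + 0.6·3.9 = 4.29294.

4.2929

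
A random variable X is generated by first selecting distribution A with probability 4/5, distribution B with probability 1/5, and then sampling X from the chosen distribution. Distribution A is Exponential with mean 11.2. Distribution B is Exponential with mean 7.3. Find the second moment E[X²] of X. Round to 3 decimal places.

For each component E[X²] = Var + (mean)², giving A: 250.88; B: 106.58.
Overall E[X²] = 0.8·250.88 + 0.2·106.58 = 222.02.

222.020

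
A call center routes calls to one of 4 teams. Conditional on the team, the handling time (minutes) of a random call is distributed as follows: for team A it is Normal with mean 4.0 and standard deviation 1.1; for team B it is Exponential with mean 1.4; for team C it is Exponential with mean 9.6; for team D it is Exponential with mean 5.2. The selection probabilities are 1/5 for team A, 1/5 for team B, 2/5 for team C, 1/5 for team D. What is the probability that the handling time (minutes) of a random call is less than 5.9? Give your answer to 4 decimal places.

Conditional on each team, P(X < 5.9): A: 0.957941; B: 0.985217; C: 0.459134; D: 0.678454.
By total probability, P(X < 5.9) = 0.2·0.957941 + 0.2·0.985217 + 0.4·0.459134 + 0.2·0.678454 = 0.707976.

0.7080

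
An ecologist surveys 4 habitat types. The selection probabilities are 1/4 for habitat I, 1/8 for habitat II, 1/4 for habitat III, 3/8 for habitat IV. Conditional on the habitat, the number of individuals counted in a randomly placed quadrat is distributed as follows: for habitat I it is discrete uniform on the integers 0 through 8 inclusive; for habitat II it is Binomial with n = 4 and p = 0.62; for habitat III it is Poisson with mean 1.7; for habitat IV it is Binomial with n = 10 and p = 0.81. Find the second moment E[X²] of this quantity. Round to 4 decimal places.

32.8816

For each component E[X²] = Var + (mean)², giving I: 22.6667; II: 7.0928; III: 4.59; IV: 67.149.
Overall E[X²] = 0.25·22.6667 + 0.125·7.0928 + 0.25·4.59 + 0.375·67.149 = 32.8816.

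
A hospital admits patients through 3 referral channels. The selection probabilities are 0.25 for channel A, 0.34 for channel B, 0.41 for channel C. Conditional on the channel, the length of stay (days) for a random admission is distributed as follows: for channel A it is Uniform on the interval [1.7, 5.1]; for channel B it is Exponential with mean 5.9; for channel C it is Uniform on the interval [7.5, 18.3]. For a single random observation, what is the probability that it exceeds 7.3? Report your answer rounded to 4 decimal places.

Conditional on each channel, P(X > 7.3): A: 0; B: 0.29017; C: 1.
By total probability, P(X > 7.3) = 0.25·0 + 0.34·0.29017 + 0.41·1 = 0.508658.

0.5087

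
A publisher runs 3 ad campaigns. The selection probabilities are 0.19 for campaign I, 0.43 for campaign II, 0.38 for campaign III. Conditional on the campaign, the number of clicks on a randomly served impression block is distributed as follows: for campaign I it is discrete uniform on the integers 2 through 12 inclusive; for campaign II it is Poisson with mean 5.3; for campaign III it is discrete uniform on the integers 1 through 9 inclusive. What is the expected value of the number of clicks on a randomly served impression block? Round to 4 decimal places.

5.5090

Component means — I: 7; II: 5.3; III: 5.
E[X] = 0.19·7 + 0.43·5.3 + 0.38·5 = 5.509.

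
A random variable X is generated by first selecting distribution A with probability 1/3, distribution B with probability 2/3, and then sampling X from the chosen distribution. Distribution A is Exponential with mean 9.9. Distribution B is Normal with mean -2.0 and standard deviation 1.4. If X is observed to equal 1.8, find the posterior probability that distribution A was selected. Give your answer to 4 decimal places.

Likelihoods f(1.8 | ·): A: 0.0842175; B: 0.00716115.
Posterior ∝ prior × likelihood. Numerator for A: 0.333333·0.0842175 = 0.0280725.
Normalizing constant: 0.333333·0.0842175 + 0.666667·0.00716115 = 0.0328466.
P(A | observation) = 0.0280725 / 0.0328466 = 0.854655.

0.8547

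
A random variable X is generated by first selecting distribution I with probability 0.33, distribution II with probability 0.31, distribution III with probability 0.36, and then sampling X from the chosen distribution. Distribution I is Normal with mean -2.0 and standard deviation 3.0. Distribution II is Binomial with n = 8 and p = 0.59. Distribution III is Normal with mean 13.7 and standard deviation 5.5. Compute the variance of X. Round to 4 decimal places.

57.3621

Per component, I: μ=-2, E[X²]=13; II: μ=4.72, E[X²]=24.2136; III: μ=13.7, E[X²]=217.94.
E[X] = 0.33·-2 + 0.31·4.72 + 0.36·13.7 = 5.7352.
E[X²] = 0.33·13 + 0.31·24.2136 + 0.36·217.94 = 90.2546.
Var(X) = E[X²] − (E[X])² = 90.2546 − 32.8925 = 57.3621.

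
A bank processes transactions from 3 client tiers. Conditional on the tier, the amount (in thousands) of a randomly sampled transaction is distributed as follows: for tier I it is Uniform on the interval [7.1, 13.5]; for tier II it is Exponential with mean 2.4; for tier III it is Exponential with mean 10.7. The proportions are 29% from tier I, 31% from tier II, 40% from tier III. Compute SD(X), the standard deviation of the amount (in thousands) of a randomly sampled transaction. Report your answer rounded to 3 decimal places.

Per component, I: μ=10.3, E[X²]=109.503; II: μ=2.4, E[X²]=11.52; III: μ=10.7, E[X²]=228.98.
E[X] = 0.29·10.3 + 0.31·2.4 + 0.4·10.7 = 8.011.
E[X²] = 0.29·109.503 + 0.31·11.52 + 0.4·228.98 = 126.919.
Var(X) = E[X²] − (E[X])² = 126.919 − 64.1761 = 62.743.
SD(X) = √62.743 = 7.92105.

7.921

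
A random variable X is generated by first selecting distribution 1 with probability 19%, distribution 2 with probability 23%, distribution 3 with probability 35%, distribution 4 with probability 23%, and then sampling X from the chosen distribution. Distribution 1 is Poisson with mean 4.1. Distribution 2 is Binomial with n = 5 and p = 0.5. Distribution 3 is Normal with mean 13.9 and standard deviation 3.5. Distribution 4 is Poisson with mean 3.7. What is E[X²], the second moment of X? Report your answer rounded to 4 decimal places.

81.6086

For each component E[X²] = Var + (mean)², giving 1: 20.91; 2: 7.5; 3: 205.46; 4: 17.39.
Overall E[X²] = 0.19·20.91 + 0.23·7.5 + 0.35·205.46 + 0.23·17.39 = 81.6086.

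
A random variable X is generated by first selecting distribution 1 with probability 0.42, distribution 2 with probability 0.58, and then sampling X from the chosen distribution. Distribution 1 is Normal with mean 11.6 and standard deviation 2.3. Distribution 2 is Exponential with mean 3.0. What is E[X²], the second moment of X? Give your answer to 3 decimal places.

For each component E[X²] = Var + (mean)², giving 1: 139.85; 2: 18.
Overall E[X²] = 0.42·139.85 + 0.58·18 = 69.177.

69.177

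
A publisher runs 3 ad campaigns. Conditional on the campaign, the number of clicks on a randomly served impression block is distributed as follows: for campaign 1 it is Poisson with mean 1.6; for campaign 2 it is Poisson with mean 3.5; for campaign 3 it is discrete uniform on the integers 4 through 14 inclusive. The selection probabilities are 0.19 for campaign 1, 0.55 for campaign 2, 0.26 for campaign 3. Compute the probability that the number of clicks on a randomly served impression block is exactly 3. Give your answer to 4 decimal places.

0.1449

Conditional on each campaign, P(X = 3): 1: 0.137828; 2: 0.215785; 3: 0.
By total probability, P(X = 3) = 0.19·0.137828 + 0.55·0.215785 + 0.26·0 = 0.144869.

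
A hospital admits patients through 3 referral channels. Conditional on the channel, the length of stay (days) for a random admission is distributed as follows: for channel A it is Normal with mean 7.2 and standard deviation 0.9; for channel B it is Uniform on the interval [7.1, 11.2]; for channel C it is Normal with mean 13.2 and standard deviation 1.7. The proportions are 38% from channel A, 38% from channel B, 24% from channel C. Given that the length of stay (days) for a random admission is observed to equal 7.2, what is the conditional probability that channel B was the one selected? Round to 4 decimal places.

0.3548

Likelihoods f(7.2 | ·): A: 0.443269; B: 0.243902; C: 0.000462927.
Posterior ∝ prior × likelihood. Numerator for B: 0.38·0.243902 = 0.0926829.
Normalizing constant: 0.38·0.443269 + 0.38·0.243902 + 0.24·0.000462927 = 0.261236.
P(B | observation) = 0.0926829 / 0.261236 = 0.354786.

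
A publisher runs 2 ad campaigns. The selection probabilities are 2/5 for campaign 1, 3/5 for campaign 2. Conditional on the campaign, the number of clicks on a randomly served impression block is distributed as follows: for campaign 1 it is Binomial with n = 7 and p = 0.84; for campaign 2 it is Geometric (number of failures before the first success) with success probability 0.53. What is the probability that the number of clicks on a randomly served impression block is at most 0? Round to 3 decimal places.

0.318

Conditional on each campaign, P(X ≤ 0): 1: 2.68435e-06; 2: 0.53.
By total probability, P(X ≤ 0) = 0.4·2.68435e-06 + 0.6·0.53 = 0.318001.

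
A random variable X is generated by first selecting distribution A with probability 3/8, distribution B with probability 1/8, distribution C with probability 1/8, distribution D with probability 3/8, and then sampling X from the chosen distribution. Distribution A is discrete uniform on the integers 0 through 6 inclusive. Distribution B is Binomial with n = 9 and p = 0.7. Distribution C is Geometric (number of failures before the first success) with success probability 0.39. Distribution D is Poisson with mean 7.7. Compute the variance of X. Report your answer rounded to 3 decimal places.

Per component, A: μ=3, E[X²]=13; B: μ=6.3, E[X²]=41.58; C: μ=1.5641, E[X²]=6.45694; D: μ=7.7, E[X²]=66.99.
E[X] = 0.375·3 + 0.125·6.3 + 0.125·1.5641 + 0.375·7.7 = 4.99551.
E[X²] = 0.375·13 + 0.125·41.58 + 0.125·6.45694 + 0.375·66.99 = 36.0009.
Var(X) = E[X²] − (E[X])² = 36.0009 − 24.9551 = 11.0457.

11.046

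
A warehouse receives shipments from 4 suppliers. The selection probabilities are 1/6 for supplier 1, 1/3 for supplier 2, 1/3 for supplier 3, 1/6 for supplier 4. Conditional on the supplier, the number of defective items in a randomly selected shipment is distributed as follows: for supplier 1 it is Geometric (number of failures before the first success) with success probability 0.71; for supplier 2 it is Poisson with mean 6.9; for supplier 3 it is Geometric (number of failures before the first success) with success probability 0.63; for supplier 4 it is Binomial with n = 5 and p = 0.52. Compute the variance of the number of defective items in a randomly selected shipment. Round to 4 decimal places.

11.0710

Per component, 1: μ=0.408451, E[X²]=0.742115; 2: μ=6.9, E[X²]=54.51; 3: μ=0.587302, E[X²]=1.27715; 4: μ=2.6, E[X²]=8.008.
E[X] = 0.166667·0.408451 + 0.333333·6.9 + 0.333333·0.587302 + 0.166667·2.6 = 2.99718.
E[X²] = 0.166667·0.742115 + 0.333333·54.51 + 0.333333·1.27715 + 0.166667·8.008 = 20.0541.
Var(X) = E[X²] − (E[X])² = 20.0541 − 8.98306 = 11.071.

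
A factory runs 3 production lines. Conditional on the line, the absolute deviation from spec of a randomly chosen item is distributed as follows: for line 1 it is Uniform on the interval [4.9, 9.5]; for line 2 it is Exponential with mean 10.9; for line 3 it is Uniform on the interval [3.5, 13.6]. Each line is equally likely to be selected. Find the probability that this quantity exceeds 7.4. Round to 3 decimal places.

Conditional on each line, P(X > 7.4): 1: 0.456522; 2: 0.507175; 3: 0.613861.
By total probability, P(X > 7.4) = 0.333333·0.456522 + 0.333333·0.507175 + 0.333333·0.613861 = 0.525853.

0.526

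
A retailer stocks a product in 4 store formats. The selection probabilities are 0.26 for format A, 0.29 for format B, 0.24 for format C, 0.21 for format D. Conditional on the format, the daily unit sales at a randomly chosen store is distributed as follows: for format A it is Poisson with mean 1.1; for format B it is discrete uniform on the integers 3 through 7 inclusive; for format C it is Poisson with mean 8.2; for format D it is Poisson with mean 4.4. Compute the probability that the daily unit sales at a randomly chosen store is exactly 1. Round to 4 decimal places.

0.1071

Conditional on each format, P(X = 1): A: 0.366158; B: 0; C: 0.00225216; D: 0.0540203.
By total probability, P(X = 1) = 0.26·0.366158 + 0.29·0 + 0.24·0.00225216 + 0.21·0.0540203 = 0.107086.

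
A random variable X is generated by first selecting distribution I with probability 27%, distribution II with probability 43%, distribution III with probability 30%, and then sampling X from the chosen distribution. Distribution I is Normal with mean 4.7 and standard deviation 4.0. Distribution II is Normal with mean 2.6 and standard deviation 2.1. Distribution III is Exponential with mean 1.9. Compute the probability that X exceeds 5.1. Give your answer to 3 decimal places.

0.195

Conditional on each component, P(X > 5.1): I: 0.460172; II: 0.11693; III: 0.0682751.
By total probability, P(X > 5.1) = 0.27·0.460172 + 0.43·0.11693 + 0.3·0.0682751 = 0.195009.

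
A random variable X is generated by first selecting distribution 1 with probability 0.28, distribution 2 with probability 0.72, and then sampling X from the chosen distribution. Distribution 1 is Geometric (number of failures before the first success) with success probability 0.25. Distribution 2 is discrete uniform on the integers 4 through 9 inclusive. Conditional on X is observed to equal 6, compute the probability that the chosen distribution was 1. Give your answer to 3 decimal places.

Likelihoods P(X=6 | ·): 1: 0.0444946; 2: 0.166667.
Posterior ∝ prior × likelihood. Numerator for 1: 0.28·0.0444946 = 0.0124585.
Normalizing constant: 0.28·0.0444946 + 0.72·0.166667 = 0.132458.
P(1 | observation) = 0.0124585 / 0.132458 = 0.0940558.

0.094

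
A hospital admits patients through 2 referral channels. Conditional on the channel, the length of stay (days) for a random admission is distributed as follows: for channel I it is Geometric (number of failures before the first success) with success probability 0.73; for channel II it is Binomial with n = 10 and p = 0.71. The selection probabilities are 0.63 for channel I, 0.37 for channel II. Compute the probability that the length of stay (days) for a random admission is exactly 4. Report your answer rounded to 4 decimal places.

0.0142

Conditional on each channel, P(X = 4): I: 0.00387952; II: 0.0317425.
By total probability, P(X = 4) = 0.63·0.00387952 + 0.37·0.0317425 = 0.0141888.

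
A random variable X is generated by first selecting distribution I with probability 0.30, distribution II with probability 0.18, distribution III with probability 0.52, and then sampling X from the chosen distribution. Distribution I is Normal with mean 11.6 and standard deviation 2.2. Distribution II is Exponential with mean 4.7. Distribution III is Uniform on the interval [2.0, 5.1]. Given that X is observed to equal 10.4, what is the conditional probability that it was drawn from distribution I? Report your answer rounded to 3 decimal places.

Likelihoods f(10.4 | ·): I: 0.156272; II: 0.0232761; III: 0.
Posterior ∝ prior × likelihood. Numerator for I: 0.3·0.156272 = 0.0468816.
Normalizing constant: 0.3·0.156272 + 0.18·0.0232761 + 0.52·0 = 0.0510713.
P(I | observation) = 0.0468816 / 0.0510713 = 0.917964.

0.918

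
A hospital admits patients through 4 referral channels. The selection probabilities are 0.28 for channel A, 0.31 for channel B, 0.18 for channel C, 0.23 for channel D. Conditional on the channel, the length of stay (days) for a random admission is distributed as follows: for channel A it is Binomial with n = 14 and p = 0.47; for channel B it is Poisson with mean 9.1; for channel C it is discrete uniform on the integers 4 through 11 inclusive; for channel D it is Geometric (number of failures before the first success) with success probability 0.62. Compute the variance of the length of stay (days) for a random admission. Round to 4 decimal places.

15.0991

Per component, A: μ=6.58, E[X²]=46.7838; B: μ=9.1, E[X²]=91.91; C: μ=7.5, E[X²]=61.5; D: μ=0.612903, E[X²]=1.3642.
E[X] = 0.28·6.58 + 0.31·9.1 + 0.18·7.5 + 0.23·0.612903 = 6.15437.
E[X²] = 0.28·46.7838 + 0.31·91.91 + 0.18·61.5 + 0.23·1.3642 = 52.9753.
Var(X) = E[X²] − (E[X])² = 52.9753 − 37.8762 = 15.0991.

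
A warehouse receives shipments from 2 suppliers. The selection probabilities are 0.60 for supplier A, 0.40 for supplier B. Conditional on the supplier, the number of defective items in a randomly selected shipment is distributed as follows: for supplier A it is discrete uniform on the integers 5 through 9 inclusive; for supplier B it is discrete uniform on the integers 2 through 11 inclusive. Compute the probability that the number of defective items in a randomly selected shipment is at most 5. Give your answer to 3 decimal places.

0.280

Conditional on each supplier, P(X ≤ 5): A: 0.2; B: 0.4.
By total probability, P(X ≤ 5) = 0.6·0.2 + 0.4·0.4 = 0.28.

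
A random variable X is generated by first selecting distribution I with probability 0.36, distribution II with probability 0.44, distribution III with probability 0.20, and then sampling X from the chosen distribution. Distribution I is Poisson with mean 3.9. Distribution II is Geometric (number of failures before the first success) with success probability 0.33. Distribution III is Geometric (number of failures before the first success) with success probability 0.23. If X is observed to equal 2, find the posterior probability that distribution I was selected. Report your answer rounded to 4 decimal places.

Likelihoods P(X=2 | ·): I: 0.15394; II: 0.148137; III: 0.136367.
Posterior ∝ prior × likelihood. Numerator for I: 0.36·0.15394 = 0.0554183.
Normalizing constant: 0.36·0.15394 + 0.44·0.148137 + 0.2·0.136367 = 0.147872.
P(I | observation) = 0.0554183 / 0.147872 = 0.374772.

0.3748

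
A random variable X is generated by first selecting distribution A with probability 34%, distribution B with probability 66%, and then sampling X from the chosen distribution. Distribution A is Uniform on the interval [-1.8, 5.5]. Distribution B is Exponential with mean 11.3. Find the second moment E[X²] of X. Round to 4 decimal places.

For each component E[X²] = Var + (mean)², giving A: 7.86333; B: 255.38.
Overall E[X²] = 0.34·7.86333 + 0.66·255.38 = 171.224.

171.2243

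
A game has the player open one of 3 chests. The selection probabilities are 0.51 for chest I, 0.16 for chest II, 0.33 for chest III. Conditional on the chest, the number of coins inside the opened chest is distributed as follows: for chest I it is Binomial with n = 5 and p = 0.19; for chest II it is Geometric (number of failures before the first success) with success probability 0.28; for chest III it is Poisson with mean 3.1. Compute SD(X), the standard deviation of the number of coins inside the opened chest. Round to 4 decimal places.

1.9728

Per component, I: μ=0.95, E[X²]=1.672; II: μ=2.57143, E[X²]=15.7959; III: μ=3.1, E[X²]=12.71.
E[X] = 0.51·0.95 + 0.16·2.57143 + 0.33·3.1 = 1.91893.
E[X²] = 0.51·1.672 + 0.16·15.7959 + 0.33·12.71 = 7.57437.
Var(X) = E[X²] − (E[X])² = 7.57437 − 3.68229 = 3.89208.
SD(X) = √3.89208 = 1.97284.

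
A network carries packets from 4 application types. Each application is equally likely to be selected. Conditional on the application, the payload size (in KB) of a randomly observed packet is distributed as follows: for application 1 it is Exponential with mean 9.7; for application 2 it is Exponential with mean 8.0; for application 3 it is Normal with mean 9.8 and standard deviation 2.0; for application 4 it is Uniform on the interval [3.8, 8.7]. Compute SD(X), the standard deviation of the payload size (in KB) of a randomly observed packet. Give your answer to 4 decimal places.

Per component, 1: μ=9.7, E[X²]=188.18; 2: μ=8, E[X²]=128; 3: μ=9.8, E[X²]=100.04; 4: μ=6.25, E[X²]=41.0633.
E[X] = 0.25·9.7 + 0.25·8 + 0.25·9.8 + 0.25·6.25 = 8.4375.
E[X²] = 0.25·188.18 + 0.25·128 + 0.25·100.04 + 0.25·41.0633 = 114.321.
Var(X) = E[X²] − (E[X])² = 114.321 − 71.1914 = 43.1294.
SD(X) = √43.1294 = 6.5673.

6.5673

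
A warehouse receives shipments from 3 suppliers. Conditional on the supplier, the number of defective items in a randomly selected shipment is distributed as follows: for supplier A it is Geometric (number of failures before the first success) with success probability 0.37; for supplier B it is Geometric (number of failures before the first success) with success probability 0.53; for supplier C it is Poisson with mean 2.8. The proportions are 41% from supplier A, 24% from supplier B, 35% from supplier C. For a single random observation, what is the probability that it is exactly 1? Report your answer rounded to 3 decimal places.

0.215

Conditional on each supplier, P(X = 1): A: 0.2331; B: 0.2491; C: 0.170268.
By total probability, P(X = 1) = 0.41·0.2331 + 0.24·0.2491 + 0.35·0.170268 = 0.214949.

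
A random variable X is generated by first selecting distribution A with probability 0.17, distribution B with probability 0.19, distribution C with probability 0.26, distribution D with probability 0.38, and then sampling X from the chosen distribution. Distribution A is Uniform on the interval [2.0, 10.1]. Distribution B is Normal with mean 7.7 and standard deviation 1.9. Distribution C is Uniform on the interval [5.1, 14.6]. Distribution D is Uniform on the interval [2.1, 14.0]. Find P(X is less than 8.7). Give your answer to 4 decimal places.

0.5830

Conditional on each component, P(X < 8.7): A: 0.82716; B: 0.700666; C: 0.378947; D: 0.554622.
By total probability, P(X < 8.7) = 0.17·0.82716 + 0.19·0.700666 + 0.26·0.378947 + 0.38·0.554622 = 0.583026.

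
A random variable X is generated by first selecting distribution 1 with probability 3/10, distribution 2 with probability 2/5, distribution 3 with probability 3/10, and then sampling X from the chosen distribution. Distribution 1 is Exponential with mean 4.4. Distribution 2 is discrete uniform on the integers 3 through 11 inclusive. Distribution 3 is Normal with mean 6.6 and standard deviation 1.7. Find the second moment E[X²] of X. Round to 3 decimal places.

47.818

For each component E[X²] = Var + (mean)², giving 1: 38.72; 2: 55.6667; 3: 46.45.
Overall E[X²] = 0.3·38.72 + 0.4·55.6667 + 0.3·46.45 = 47.8177.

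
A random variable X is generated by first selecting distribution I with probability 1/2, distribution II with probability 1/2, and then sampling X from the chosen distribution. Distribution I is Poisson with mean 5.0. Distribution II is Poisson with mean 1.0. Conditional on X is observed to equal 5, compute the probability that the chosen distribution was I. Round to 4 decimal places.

Likelihoods P(X=5 | ·): I: 0.175467; II: 0.00306566.
Posterior ∝ prior × likelihood. Numerator for I: 0.5·0.175467 = 0.0877337.
Normalizing constant: 0.5·0.175467 + 0.5·0.00306566 = 0.0892665.
P(I | observation) = 0.0877337 / 0.0892665 = 0.982829.

0.9828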